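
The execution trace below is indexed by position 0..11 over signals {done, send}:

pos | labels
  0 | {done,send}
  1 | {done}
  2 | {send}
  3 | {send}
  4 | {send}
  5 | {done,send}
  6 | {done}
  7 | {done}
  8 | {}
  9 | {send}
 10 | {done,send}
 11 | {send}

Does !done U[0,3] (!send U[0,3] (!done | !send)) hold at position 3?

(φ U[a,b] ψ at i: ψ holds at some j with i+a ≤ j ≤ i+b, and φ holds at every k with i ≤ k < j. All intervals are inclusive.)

True

Need some j in [3,6] with (!send U[0,3] (!done | !send)), and !done at every k in [3,j-1].
  j=3: (!send U[0,3] (!done | !send)) holds; no prefix to check → satisfied.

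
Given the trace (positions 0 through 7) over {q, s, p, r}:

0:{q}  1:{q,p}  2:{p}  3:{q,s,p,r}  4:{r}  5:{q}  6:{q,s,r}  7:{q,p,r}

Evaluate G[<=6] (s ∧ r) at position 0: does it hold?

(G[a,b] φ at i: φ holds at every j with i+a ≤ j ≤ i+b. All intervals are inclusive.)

Check (s ∧ r) at every j in [0,6]:
  j=0: false
  j=1: false
  j=2: false
  j=3: true
  j=4: false
  j=5: false
  j=6: true
Fails at j=0 → formula fails.

Does not hold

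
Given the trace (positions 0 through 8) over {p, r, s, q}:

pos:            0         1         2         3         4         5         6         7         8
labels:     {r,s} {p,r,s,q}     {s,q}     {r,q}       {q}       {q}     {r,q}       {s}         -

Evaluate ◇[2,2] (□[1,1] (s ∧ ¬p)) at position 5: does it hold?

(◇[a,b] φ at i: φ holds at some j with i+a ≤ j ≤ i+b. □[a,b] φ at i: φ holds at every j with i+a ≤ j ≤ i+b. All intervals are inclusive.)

Check □[1,1] (s ∧ ¬p) at each j in [7,7]:
  j=7: fails at 8
No position in the window satisfies it → formula fails.

False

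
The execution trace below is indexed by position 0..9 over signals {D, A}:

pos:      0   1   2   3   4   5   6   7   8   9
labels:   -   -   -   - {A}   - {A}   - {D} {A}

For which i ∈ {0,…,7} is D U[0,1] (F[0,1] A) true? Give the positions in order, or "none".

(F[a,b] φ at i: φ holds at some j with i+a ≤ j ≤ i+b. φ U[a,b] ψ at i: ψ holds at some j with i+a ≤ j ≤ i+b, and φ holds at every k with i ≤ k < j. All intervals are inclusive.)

3, 4, 5, 6

Evaluate at each i in [0,7]:
  i=0: ✗ (no rhs in [0,1])
  i=1: ✗ (no rhs in [1,2])
  i=2: ✗ (lhs fails at k=2 before rhs at j=3)
  i=3: ✓ (rhs at j=3)
  i=4: ✓ (rhs at j=4)
  i=5: ✓ (rhs at j=5)
  i=6: ✓ (rhs at j=6)
  i=7: ✗ (lhs fails at k=7 before rhs at j=8)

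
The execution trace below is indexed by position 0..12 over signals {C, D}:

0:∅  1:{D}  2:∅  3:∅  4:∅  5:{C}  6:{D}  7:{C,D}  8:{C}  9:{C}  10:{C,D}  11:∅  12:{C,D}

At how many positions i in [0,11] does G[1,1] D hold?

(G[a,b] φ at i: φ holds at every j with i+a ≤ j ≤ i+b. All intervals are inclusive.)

Evaluate at each i in [0,11]:
  i=0: ✓ (all of [1,1])
  i=1: ✗ (fails at j=2)
  i=2: ✗ (fails at j=3)
  i=3: ✗ (fails at j=4)
  i=4: ✗ (fails at j=5)
  i=5: ✓ (all of [6,6])
  i=6: ✓ (all of [7,7])
  i=7: ✗ (fails at j=8)
  i=8: ✗ (fails at j=9)
  i=9: ✓ (all of [10,10])
  i=10: ✗ (fails at j=11)
  i=11: ✓ (all of [12,12])
Positions where it holds: {0, 5, 6, 9, 11} → 5.

5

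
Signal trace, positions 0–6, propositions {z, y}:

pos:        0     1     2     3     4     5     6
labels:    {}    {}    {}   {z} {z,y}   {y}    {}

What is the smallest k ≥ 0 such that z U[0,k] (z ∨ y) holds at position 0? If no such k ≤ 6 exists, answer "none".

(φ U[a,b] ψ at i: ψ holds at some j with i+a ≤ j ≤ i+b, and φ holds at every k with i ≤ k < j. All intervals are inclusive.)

Need earliest j ≥ 0 with (z ∨ y), and z at every k in [0,j-1].
  j=0: rhs fails.
  j=1: rhs fails.
  j=2: rhs fails.
  j=3: rhs holds but lhs fails at k=0.
  j=4: rhs holds but lhs fails at k=0.
  j=5: rhs holds but lhs fails at k=0.
  j=6: rhs fails.
No witness within the range → none.

none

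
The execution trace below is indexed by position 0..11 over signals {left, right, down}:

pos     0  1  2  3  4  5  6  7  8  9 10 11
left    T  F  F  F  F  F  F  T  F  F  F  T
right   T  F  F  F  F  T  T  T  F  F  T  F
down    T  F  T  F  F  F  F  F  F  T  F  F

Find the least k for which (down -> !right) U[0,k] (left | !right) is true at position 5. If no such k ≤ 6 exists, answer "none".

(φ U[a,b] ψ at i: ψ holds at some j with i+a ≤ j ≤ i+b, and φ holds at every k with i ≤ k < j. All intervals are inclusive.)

Need earliest j ≥ 5 with (left | !right), and (down -> !right) at every k in [5,j-1].
  j=5: rhs fails.
  j=6: rhs fails.
  j=7: rhs holds; lhs holds on [5,6]. k = 2.

2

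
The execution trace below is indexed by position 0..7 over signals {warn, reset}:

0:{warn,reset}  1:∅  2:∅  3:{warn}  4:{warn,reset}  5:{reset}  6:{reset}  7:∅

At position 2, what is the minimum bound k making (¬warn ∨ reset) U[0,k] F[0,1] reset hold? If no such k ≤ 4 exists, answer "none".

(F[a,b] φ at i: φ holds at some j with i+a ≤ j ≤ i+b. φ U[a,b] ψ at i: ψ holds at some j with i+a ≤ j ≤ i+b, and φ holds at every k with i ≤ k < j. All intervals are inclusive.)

1

Need earliest j ≥ 2 with F[0,1] reset, and (¬warn ∨ reset) at every k in [2,j-1].
  j=2: rhs fails.
  j=3: rhs holds; lhs holds on [2,2]. k = 1.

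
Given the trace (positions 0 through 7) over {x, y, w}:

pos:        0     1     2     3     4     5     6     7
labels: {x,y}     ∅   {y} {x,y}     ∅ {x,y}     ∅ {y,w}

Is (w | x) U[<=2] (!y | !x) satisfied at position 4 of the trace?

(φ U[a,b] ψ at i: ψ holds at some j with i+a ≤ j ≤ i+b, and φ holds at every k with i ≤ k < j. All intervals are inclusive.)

Need some j in [4,6] with (!y | !x), and (w | x) at every k in [4,j-1].
  j=4: (!y | !x) holds; no prefix to check → satisfied.

Yes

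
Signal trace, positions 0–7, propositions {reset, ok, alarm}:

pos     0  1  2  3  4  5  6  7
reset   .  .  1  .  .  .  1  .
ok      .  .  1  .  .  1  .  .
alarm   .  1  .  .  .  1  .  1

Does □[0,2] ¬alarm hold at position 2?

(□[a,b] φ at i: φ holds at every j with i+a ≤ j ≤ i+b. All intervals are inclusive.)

Check ¬alarm at every j in [2,4]:
  j=2: true
  j=3: true
  j=4: true
All positions satisfy it → formula holds.

True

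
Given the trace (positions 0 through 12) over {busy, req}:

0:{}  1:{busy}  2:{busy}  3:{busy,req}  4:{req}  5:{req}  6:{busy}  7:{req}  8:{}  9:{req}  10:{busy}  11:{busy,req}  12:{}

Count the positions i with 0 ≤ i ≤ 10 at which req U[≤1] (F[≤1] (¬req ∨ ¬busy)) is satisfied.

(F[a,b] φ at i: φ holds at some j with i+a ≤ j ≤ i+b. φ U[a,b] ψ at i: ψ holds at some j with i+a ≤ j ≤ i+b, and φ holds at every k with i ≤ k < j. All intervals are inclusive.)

11

Evaluate at each i in [0,10]:
  i=0: ✓ (rhs at j=0)
  i=1: ✓ (rhs at j=1)
  i=2: ✓ (rhs at j=2)
  i=3: ✓ (rhs at j=3)
  i=4: ✓ (rhs at j=4)
  i=5: ✓ (rhs at j=5)
  i=6: ✓ (rhs at j=6)
  i=7: ✓ (rhs at j=7)
  i=8: ✓ (rhs at j=8)
  i=9: ✓ (rhs at j=9)
  i=10: ✓ (rhs at j=10)
Positions where it holds: {0, 1, 2, 3, 4, 5, 6, 7, 8, 9, 10} → 11.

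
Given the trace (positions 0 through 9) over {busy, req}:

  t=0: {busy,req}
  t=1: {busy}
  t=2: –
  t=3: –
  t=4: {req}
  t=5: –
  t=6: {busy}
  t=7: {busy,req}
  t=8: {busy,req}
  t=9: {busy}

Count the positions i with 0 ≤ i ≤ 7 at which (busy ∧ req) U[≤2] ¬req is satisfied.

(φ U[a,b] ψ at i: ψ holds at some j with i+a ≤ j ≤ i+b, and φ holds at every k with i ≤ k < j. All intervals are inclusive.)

7

Evaluate at each i in [0,7]:
  i=0: ✓ (rhs at j=1; lhs holds on [0,0])
  i=1: ✓ (rhs at j=1)
  i=2: ✓ (rhs at j=2)
  i=3: ✓ (rhs at j=3)
  i=4: ✗ (lhs fails at k=4 before rhs at j=5)
  i=5: ✓ (rhs at j=5)
  i=6: ✓ (rhs at j=6)
  i=7: ✓ (rhs at j=9; lhs holds on [7,8])
Positions where it holds: {0, 1, 2, 3, 5, 6, 7} → 7.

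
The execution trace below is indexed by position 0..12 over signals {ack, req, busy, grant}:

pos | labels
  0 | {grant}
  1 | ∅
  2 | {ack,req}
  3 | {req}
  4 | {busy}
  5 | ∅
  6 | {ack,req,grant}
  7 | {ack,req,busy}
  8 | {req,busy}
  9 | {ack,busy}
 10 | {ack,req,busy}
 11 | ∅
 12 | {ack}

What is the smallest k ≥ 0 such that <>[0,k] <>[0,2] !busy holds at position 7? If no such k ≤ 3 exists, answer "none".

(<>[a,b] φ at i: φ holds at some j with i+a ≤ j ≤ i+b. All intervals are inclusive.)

2

Scan j = 7,8,… for <>[0,2] !busy:
  j=7: fails
  j=8: fails
  j=9: holds
First hit at j=9, so smallest k = 9-7 = 2.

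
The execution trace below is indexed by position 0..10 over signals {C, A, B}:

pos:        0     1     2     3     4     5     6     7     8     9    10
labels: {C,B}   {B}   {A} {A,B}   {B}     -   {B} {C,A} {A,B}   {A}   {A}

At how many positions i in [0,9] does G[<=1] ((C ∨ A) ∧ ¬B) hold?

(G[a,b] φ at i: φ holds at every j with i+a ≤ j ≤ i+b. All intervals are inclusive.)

Evaluate at each i in [0,9]:
  i=0: ✗ (fails at j=0)
  i=1: ✗ (fails at j=1)
  i=2: ✗ (fails at j=3)
  i=3: ✗ (fails at j=3)
  i=4: ✗ (fails at j=4)
  i=5: ✗ (fails at j=5)
  i=6: ✗ (fails at j=6)
  i=7: ✗ (fails at j=8)
  i=8: ✗ (fails at j=8)
  i=9: ✓ (all of [9,10])
Positions where it holds: {9} → 1.

1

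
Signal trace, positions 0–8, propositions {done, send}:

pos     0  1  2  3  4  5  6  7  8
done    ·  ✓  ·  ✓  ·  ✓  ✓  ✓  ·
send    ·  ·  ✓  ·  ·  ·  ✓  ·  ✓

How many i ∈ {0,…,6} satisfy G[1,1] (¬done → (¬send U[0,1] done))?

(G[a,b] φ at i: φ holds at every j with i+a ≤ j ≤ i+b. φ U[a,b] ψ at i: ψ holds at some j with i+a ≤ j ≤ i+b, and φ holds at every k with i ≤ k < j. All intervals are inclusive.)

Evaluate at each i in [0,6]:
  i=0: ✓ (all of [1,1])
  i=1: ✗ (fails at j=2)
  i=2: ✓ (all of [3,3])
  i=3: ✓ (all of [4,4])
  i=4: ✓ (all of [5,5])
  i=5: ✓ (all of [6,6])
  i=6: ✓ (all of [7,7])
Positions where it holds: {0, 2, 3, 4, 5, 6} → 6.

6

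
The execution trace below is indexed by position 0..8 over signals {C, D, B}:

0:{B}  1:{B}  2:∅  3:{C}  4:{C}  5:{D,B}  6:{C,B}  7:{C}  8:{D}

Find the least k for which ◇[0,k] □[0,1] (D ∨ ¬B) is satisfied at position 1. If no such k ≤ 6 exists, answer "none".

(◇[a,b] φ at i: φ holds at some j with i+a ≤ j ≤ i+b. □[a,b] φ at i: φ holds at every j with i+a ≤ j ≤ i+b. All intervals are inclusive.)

1

Scan j = 1,2,… for □[0,1] (D ∨ ¬B):
  j=1: fails
  j=2: holds
First hit at j=2, so smallest k = 2-1 = 1.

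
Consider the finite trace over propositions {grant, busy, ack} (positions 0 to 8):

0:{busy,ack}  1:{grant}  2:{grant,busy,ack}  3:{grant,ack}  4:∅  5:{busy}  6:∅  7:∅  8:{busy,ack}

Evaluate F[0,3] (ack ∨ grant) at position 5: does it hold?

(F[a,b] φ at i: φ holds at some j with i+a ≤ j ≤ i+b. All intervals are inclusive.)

Check (ack ∨ grant) at each j in [5,8]:
  j=5: false
  j=6: false
  j=7: false
  j=8: true
Found at j=8 → formula holds.

Holds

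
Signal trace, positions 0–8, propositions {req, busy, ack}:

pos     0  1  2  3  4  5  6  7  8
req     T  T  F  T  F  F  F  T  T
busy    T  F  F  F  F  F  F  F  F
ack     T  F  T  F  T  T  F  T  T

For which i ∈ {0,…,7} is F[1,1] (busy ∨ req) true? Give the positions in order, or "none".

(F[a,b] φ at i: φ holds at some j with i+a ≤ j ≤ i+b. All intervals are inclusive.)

Evaluate at each i in [0,7]:
  i=0: ✓ (witness j=1)
  i=1: ✗ (none in [2,2])
  i=2: ✓ (witness j=3)
  i=3: ✗ (none in [4,4])
  i=4: ✗ (none in [5,5])
  i=5: ✗ (none in [6,6])
  i=6: ✓ (witness j=7)
  i=7: ✓ (witness j=8)

0, 2, 6, 7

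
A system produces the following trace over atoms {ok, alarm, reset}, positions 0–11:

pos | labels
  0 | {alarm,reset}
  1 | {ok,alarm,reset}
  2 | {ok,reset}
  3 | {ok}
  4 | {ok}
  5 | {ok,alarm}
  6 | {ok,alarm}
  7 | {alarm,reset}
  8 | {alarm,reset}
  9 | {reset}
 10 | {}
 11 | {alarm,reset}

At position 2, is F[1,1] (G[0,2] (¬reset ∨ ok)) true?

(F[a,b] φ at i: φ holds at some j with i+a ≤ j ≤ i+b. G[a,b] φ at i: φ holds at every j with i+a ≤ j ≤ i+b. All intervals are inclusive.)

Yes

Check G[0,2] (¬reset ∨ ok) at each j in [3,3]:
  j=3: holds on [3,5]
Found at j=3 → formula holds.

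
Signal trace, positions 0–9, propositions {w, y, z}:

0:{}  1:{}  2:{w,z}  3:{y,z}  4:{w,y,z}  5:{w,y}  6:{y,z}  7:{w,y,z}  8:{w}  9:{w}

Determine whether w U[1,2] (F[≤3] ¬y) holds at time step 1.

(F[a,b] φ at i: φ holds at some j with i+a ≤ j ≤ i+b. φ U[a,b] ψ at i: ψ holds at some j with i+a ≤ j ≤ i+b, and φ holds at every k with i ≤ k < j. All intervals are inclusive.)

False

Need some j in [2,3] with F[≤3] ¬y, and w at every k in [1,j-1].
  j=2: F[≤3] ¬y holds, but w fails at k=1 → not this j.
  j=3: F[≤3] ¬y — fails (none in [3,6]).
No j in the window works → until fails.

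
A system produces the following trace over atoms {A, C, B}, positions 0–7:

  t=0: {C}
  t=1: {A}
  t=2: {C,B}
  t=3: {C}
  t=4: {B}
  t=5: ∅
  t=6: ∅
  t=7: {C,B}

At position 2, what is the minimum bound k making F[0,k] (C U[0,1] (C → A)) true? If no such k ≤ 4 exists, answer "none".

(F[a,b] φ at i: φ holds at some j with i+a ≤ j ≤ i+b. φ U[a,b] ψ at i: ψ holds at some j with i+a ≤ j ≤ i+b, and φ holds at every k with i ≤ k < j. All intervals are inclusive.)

Scan j = 2,3,… for (C U[0,1] (C → A)):
  j=2: fails
  j=3: holds
First hit at j=3, so smallest k = 3-2 = 1.

1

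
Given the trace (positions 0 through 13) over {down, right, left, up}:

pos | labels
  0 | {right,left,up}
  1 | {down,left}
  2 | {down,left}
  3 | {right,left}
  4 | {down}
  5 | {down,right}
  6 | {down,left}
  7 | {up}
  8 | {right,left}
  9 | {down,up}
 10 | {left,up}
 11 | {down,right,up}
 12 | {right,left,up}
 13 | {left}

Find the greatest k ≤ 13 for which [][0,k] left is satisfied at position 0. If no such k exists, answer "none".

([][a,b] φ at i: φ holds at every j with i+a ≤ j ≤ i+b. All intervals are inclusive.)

left must hold from j=0 onward; find where it first fails.
  j=0: holds
  j=1: holds
  j=2: holds
  j=3: holds
  j=4: fails
Holds on [0,3], so largest k = 3.

3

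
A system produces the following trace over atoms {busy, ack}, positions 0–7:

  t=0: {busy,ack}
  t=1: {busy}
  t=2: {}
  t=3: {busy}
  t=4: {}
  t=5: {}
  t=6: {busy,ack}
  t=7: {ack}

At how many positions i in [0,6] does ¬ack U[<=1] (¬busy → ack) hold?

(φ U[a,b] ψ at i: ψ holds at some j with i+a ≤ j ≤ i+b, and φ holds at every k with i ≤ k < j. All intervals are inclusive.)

6

Evaluate at each i in [0,6]:
  i=0: ✓ (rhs at j=0)
  i=1: ✓ (rhs at j=1)
  i=2: ✓ (rhs at j=3; lhs holds on [2,2])
  i=3: ✓ (rhs at j=3)
  i=4: ✗ (no rhs in [4,5])
  i=5: ✓ (rhs at j=6; lhs holds on [5,5])
  i=6: ✓ (rhs at j=6)
Positions where it holds: {0, 1, 2, 3, 5, 6} → 6.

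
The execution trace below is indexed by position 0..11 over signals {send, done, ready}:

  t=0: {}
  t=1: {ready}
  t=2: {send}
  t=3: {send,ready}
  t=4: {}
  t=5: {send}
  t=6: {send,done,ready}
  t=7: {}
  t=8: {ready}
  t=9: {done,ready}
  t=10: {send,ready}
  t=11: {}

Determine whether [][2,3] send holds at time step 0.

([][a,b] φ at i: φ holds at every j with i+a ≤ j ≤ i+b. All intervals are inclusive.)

Check send at every j in [2,3]:
  j=2: true
  j=3: true
All positions satisfy it → formula holds.

Holds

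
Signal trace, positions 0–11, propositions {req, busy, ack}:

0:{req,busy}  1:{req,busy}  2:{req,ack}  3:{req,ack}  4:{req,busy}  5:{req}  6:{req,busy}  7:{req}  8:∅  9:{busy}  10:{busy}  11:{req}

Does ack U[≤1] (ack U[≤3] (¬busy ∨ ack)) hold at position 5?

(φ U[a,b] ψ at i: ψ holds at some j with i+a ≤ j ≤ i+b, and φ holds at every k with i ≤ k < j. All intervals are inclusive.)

Holds

Need some j in [5,6] with (ack U[≤3] (¬busy ∨ ack)), and ack at every k in [5,j-1].
  j=5: (ack U[≤3] (¬busy ∨ ack)) holds; no prefix to check → satisfied.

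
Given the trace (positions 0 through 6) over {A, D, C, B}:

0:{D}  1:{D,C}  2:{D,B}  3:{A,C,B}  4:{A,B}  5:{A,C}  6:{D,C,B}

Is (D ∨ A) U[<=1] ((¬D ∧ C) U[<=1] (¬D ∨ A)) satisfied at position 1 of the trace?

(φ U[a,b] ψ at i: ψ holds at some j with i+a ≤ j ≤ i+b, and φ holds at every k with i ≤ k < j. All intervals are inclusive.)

False

Need some j in [1,2] with ((¬D ∧ C) U[<=1] (¬D ∨ A)), and (D ∨ A) at every k in [1,j-1].
  j=1: ((¬D ∧ C) U[<=1] (¬D ∨ A)) — fails.
  j=2: ((¬D ∧ C) U[<=1] (¬D ∨ A)) — fails.
No j in the window works → until fails.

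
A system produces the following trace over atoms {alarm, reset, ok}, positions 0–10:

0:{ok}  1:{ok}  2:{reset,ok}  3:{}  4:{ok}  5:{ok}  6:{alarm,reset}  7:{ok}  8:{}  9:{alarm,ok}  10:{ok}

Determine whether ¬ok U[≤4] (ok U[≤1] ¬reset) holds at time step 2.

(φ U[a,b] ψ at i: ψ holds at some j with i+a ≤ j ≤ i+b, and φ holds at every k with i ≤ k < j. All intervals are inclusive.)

Need some j in [2,6] with (ok U[≤1] ¬reset), and ¬ok at every k in [2,j-1].
  j=2: (ok U[≤1] ¬reset) holds; no prefix to check → satisfied.

Yes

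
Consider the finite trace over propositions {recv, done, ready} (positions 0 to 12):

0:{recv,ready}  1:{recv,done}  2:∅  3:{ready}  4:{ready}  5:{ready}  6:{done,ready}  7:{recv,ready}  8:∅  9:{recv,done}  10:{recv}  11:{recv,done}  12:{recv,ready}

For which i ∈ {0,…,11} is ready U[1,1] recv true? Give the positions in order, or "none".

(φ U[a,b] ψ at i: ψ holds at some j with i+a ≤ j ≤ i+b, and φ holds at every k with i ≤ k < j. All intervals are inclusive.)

0, 6

Evaluate at each i in [0,11]:
  i=0: ✓ (rhs at j=1; lhs holds on [0,0])
  i=1: ✗ (no rhs in [2,2])
  i=2: ✗ (no rhs in [3,3])
  i=3: ✗ (no rhs in [4,4])
  i=4: ✗ (no rhs in [5,5])
  i=5: ✗ (no rhs in [6,6])
  i=6: ✓ (rhs at j=7; lhs holds on [6,6])
  i=7: ✗ (no rhs in [8,8])
  i=8: ✗ (lhs fails at k=8 before rhs at j=9)
  i=9: ✗ (lhs fails at k=9 before rhs at j=10)
  i=10: ✗ (lhs fails at k=10 before rhs at j=11)
  i=11: ✗ (lhs fails at k=11 before rhs at j=12)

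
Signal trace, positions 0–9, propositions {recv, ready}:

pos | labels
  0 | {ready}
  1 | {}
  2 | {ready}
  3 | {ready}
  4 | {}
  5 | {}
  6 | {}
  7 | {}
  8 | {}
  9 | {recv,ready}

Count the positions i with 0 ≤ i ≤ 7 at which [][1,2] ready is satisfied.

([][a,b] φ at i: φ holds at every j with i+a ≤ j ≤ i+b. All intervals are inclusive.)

Evaluate at each i in [0,7]:
  i=0: ✗ (fails at j=1)
  i=1: ✓ (all of [2,3])
  i=2: ✗ (fails at j=4)
  i=3: ✗ (fails at j=4)
  i=4: ✗ (fails at j=5)
  i=5: ✗ (fails at j=6)
  i=6: ✗ (fails at j=7)
  i=7: ✗ (fails at j=8)
Positions where it holds: {1} → 1.

1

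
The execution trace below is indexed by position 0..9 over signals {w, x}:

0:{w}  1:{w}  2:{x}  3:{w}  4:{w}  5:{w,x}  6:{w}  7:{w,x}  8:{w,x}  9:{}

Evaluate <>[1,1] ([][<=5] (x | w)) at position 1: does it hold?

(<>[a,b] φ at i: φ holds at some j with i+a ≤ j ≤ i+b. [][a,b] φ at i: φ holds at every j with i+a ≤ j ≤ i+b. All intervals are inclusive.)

Holds

Check [][<=5] (x | w) at each j in [2,2]:
  j=2: holds on [2,7]
Found at j=2 → formula holds.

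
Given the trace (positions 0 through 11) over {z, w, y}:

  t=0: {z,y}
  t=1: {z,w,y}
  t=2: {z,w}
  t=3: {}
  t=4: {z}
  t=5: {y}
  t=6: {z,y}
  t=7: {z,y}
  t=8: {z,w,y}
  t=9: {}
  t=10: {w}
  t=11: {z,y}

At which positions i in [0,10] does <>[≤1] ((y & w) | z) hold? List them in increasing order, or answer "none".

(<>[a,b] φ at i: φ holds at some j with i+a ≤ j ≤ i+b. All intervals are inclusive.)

Evaluate at each i in [0,10]:
  i=0: ✓ (witness j=0)
  i=1: ✓ (witness j=1)
  i=2: ✓ (witness j=2)
  i=3: ✓ (witness j=4)
  i=4: ✓ (witness j=4)
  i=5: ✓ (witness j=6)
  i=6: ✓ (witness j=6)
  i=7: ✓ (witness j=7)
  i=8: ✓ (witness j=8)
  i=9: ✗ (none in [9,10])
  i=10: ✓ (witness j=11)

0, 1, 2, 3, 4, 5, 6, 7, 8, 10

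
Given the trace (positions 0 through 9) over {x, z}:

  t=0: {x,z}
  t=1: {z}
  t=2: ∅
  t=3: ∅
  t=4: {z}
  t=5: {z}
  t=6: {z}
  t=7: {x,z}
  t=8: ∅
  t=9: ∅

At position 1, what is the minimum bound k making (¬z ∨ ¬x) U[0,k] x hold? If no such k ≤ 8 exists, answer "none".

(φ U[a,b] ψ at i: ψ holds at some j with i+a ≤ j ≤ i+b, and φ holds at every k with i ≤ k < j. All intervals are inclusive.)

Need earliest j ≥ 1 with x, and (¬z ∨ ¬x) at every k in [1,j-1].
  j=1: rhs fails.
  j=2: rhs fails.
  j=3: rhs fails.
  j=4: rhs fails.
  j=5: rhs fails.
  j=6: rhs fails.
  j=7: rhs holds; lhs holds on [1,6]. k = 6.

6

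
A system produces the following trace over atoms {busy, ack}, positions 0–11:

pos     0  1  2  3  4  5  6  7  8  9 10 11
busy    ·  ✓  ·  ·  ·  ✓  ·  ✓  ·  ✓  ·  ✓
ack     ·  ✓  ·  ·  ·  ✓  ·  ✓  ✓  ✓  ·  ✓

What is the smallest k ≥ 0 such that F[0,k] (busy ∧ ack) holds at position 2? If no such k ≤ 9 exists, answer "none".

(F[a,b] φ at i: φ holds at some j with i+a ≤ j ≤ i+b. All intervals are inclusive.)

3

Scan j = 2,3,… for (busy ∧ ack):
  j=2: fails
  j=3: fails
  j=4: fails
  j=5: holds
First hit at j=5, so smallest k = 5-2 = 3.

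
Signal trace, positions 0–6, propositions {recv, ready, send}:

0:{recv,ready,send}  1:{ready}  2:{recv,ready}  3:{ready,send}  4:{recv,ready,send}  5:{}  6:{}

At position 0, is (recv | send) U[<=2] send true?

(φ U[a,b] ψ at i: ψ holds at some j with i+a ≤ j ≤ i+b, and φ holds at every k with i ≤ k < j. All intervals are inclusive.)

Yes

Need some j in [0,2] with send, and (recv | send) at every k in [0,j-1].
  j=0: send holds; no prefix to check → satisfied.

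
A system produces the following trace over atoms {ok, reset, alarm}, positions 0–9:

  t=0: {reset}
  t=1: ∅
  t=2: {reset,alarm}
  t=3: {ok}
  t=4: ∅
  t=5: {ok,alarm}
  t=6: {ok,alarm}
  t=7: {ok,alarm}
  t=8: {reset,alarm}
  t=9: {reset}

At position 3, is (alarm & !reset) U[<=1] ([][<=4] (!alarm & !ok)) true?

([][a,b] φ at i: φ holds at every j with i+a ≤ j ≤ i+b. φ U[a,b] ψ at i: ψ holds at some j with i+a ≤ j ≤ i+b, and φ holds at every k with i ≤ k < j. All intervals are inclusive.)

Need some j in [3,4] with [][<=4] (!alarm & !ok), and (alarm & !reset) at every k in [3,j-1].
  j=3: [][<=4] (!alarm & !ok) — fails at 3.
  j=4: [][<=4] (!alarm & !ok) — fails at 5.
No j in the window works → until fails.

False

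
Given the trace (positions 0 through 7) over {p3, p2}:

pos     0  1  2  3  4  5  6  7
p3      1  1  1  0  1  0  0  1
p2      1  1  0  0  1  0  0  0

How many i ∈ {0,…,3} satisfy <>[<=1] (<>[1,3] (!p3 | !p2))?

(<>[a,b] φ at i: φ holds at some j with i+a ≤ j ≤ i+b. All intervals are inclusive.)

Evaluate at each i in [0,3]:
  i=0: ✓ (witness j=0)
  i=1: ✓ (witness j=1)
  i=2: ✓ (witness j=2)
  i=3: ✓ (witness j=3)
Positions where it holds: {0, 1, 2, 3} → 4.

4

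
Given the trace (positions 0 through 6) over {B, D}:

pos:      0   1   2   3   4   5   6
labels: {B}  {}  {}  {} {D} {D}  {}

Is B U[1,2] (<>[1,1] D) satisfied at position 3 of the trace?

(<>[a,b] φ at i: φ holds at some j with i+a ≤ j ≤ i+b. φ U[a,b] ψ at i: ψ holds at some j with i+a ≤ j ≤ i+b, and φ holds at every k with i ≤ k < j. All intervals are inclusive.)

No

Need some j in [4,5] with <>[1,1] D, and B at every k in [3,j-1].
  j=4: <>[1,1] D holds, but B fails at k=3 → not this j.
  j=5: <>[1,1] D — fails (none in [6,6]).
No j in the window works → until fails.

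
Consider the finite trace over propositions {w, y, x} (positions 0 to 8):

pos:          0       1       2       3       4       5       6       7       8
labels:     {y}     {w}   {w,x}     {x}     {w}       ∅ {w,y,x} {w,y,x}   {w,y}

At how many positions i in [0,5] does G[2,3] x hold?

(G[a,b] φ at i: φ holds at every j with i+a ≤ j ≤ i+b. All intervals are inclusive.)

2

Evaluate at each i in [0,5]:
  i=0: ✓ (all of [2,3])
  i=1: ✗ (fails at j=4)
  i=2: ✗ (fails at j=4)
  i=3: ✗ (fails at j=5)
  i=4: ✓ (all of [6,7])
  i=5: ✗ (fails at j=8)
Positions where it holds: {0, 4} → 2.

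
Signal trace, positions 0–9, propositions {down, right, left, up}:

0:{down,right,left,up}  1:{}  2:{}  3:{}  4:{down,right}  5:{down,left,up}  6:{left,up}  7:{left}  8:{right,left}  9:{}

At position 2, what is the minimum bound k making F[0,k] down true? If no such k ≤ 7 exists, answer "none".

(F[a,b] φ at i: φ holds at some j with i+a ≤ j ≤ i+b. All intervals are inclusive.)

2

Scan j = 2,3,… for down:
  j=2: fails
  j=3: fails
  j=4: holds
First hit at j=4, so smallest k = 4-2 = 2.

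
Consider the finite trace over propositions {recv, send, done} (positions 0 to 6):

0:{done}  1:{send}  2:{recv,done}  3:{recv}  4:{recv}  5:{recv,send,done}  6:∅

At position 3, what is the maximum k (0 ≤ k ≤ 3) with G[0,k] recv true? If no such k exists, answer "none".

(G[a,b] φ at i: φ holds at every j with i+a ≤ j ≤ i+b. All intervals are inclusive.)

2

recv must hold from j=3 onward; find where it first fails.
  j=3: holds
  j=4: holds
  j=5: holds
  j=6: fails
Holds on [3,5], so largest k = 2.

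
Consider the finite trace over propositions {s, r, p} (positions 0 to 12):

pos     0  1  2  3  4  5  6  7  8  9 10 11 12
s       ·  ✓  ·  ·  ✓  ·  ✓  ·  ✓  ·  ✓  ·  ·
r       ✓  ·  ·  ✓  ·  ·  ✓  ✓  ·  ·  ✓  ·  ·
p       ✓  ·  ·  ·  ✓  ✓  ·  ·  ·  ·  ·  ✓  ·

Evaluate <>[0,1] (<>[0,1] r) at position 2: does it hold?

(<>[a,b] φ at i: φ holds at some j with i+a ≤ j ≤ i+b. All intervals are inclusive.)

Check <>[0,1] r at each j in [2,3]:
  j=2: holds (witness at 3)
  j=3: holds (witness at 3)
Found at j=2 → formula holds.

Yes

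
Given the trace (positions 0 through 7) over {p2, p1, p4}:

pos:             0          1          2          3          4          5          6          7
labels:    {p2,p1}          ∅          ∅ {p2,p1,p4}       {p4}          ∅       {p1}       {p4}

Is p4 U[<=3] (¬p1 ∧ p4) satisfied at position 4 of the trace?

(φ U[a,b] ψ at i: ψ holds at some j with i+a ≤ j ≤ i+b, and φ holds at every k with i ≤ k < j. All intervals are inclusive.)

Yes

Need some j in [4,7] with (¬p1 ∧ p4), and p4 at every k in [4,j-1].
  j=4: (¬p1 ∧ p4) holds; no prefix to check → satisfied.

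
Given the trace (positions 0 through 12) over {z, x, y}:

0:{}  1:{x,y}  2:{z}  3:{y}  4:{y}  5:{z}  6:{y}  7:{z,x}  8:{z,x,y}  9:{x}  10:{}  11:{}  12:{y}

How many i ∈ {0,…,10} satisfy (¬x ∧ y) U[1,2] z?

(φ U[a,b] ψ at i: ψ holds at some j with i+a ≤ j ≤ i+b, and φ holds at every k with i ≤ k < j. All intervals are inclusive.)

Evaluate at each i in [0,10]:
  i=0: ✗ (lhs fails at k=0 before rhs at j=2)
  i=1: ✗ (lhs fails at k=1 before rhs at j=2)
  i=2: ✗ (no rhs in [3,4])
  i=3: ✓ (rhs at j=5; lhs holds on [3,4])
  i=4: ✓ (rhs at j=5; lhs holds on [4,4])
  i=5: ✗ (lhs fails at k=5 before rhs at j=7)
  i=6: ✓ (rhs at j=7; lhs holds on [6,6])
  i=7: ✗ (lhs fails at k=7 before rhs at j=8)
  i=8: ✗ (no rhs in [9,10])
  i=9: ✗ (no rhs in [10,11])
  i=10: ✗ (no rhs in [11,12])
Positions where it holds: {3, 4, 6} → 3.

3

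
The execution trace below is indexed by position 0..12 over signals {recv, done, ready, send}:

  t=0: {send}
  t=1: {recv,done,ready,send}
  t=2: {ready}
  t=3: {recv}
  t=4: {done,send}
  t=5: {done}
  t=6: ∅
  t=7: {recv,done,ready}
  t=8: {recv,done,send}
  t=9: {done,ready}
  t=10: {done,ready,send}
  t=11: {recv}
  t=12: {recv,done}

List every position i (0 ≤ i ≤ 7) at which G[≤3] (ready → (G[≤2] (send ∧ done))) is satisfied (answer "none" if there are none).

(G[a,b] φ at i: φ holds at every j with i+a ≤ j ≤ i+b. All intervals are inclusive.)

Evaluate at each i in [0,7]:
  i=0: ✗ (fails at j=1)
  i=1: ✗ (fails at j=1)
  i=2: ✗ (fails at j=2)
  i=3: ✓ (all of [3,6])
  i=4: ✗ (fails at j=7)
  i=5: ✗ (fails at j=7)
  i=6: ✗ (fails at j=7)
  i=7: ✗ (fails at j=7)

3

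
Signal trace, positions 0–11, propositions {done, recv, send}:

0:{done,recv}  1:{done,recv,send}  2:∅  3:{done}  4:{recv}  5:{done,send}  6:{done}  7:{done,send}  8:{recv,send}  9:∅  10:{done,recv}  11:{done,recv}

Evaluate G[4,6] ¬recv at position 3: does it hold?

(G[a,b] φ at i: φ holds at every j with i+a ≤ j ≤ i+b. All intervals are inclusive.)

False

Check ¬recv at every j in [7,9]:
  j=7: true
  j=8: false
  j=9: true
Fails at j=8 → formula fails.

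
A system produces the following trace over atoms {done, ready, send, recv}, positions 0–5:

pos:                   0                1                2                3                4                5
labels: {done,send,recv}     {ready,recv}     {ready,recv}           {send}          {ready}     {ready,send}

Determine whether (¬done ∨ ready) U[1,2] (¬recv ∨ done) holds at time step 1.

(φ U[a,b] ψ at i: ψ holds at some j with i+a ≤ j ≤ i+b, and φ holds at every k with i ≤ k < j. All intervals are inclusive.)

True

Need some j in [2,3] with (¬recv ∨ done), and (¬done ∨ ready) at every k in [1,j-1].
  j=2: (¬recv ∨ done) false.
  j=3: (¬recv ∨ done) holds; (¬done ∨ ready) holds at every k in [1,2] → satisfied.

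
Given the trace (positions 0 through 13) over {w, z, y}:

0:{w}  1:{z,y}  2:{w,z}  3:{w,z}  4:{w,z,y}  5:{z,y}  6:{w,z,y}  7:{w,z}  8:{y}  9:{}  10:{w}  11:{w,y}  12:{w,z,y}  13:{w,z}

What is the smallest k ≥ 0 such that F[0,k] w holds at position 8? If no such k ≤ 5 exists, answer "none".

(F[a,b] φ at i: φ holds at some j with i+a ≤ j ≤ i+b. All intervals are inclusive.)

2

Scan j = 8,9,… for w:
  j=8: fails
  j=9: fails
  j=10: holds
First hit at j=10, so smallest k = 10-8 = 2.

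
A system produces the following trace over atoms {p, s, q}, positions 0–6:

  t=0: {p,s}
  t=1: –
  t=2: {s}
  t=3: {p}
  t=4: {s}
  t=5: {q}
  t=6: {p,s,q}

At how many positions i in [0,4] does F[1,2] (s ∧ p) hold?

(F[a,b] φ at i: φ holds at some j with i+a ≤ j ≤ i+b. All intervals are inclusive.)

1

Evaluate at each i in [0,4]:
  i=0: ✗ (none in [1,2])
  i=1: ✗ (none in [2,3])
  i=2: ✗ (none in [3,4])
  i=3: ✗ (none in [4,5])
  i=4: ✓ (witness j=6)
Positions where it holds: {4} → 1.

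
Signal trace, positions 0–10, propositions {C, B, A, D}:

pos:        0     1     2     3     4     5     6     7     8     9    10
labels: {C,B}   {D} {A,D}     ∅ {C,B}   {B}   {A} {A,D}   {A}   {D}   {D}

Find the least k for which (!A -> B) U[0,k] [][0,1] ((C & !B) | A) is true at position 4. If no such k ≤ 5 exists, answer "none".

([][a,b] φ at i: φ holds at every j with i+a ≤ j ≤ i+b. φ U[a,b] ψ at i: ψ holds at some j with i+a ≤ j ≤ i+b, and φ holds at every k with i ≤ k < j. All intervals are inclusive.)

2

Need earliest j ≥ 4 with [][0,1] ((C & !B) | A), and (!A -> B) at every k in [4,j-1].
  j=4: rhs fails.
  j=5: rhs fails.
  j=6: rhs holds; lhs holds on [4,5]. k = 2.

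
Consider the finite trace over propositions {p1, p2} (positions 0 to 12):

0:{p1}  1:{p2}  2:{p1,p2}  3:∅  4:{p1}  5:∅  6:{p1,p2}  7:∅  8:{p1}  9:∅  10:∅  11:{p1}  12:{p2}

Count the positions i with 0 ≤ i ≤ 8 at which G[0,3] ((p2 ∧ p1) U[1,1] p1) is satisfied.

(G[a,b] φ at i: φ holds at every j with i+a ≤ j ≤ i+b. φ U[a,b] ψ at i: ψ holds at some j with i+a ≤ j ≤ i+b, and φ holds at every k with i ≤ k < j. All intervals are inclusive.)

Evaluate at each i in [0,8]:
  i=0: ✗ (fails at j=0)
  i=1: ✗ (fails at j=1)
  i=2: ✗ (fails at j=2)
  i=3: ✗ (fails at j=3)
  i=4: ✗ (fails at j=4)
  i=5: ✗ (fails at j=5)
  i=6: ✗ (fails at j=6)
  i=7: ✗ (fails at j=7)
  i=8: ✗ (fails at j=8)
Positions where it holds: {} → 0.

0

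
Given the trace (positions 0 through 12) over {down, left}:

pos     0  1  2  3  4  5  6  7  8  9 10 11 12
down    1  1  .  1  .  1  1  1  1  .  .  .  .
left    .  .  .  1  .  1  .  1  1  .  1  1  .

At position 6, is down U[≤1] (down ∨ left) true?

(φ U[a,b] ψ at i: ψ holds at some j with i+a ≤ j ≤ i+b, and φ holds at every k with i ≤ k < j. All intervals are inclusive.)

Need some j in [6,7] with (down ∨ left), and down at every k in [6,j-1].
  j=6: (down ∨ left) holds; no prefix to check → satisfied.

Holds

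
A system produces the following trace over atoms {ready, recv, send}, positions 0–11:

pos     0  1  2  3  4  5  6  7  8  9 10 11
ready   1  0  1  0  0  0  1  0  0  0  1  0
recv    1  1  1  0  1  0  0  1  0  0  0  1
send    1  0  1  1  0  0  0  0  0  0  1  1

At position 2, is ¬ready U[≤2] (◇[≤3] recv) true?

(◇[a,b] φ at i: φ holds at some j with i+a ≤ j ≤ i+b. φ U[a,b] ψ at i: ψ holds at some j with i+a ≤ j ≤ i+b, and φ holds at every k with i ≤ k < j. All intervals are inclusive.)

Holds

Need some j in [2,4] with ◇[≤3] recv, and ¬ready at every k in [2,j-1].
  j=2: ◇[≤3] recv holds; no prefix to check → satisfied.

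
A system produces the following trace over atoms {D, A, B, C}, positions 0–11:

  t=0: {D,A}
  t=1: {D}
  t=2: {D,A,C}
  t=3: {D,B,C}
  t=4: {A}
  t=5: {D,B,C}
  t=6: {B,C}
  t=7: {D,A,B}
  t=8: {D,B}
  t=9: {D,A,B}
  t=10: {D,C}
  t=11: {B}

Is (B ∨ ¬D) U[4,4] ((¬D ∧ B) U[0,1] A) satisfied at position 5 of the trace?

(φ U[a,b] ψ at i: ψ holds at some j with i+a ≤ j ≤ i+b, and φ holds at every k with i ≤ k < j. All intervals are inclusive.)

Holds

Need some j in [9,9] with ((¬D ∧ B) U[0,1] A), and (B ∨ ¬D) at every k in [5,j-1].
  j=9: ((¬D ∧ B) U[0,1] A) holds; (B ∨ ¬D) holds at every k in [5,8] → satisfied.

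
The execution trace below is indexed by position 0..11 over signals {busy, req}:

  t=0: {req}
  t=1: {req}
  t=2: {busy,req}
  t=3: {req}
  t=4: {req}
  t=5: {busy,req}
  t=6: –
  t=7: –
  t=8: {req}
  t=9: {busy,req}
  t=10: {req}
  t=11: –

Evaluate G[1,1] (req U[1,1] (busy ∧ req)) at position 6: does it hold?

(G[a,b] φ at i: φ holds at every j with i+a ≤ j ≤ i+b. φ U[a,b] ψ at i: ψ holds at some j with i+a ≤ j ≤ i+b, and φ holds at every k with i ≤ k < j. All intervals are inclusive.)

False

Check (req U[1,1] (busy ∧ req)) at every j in [7,7]:
  j=7: fails
Fails at j=7 → formula fails.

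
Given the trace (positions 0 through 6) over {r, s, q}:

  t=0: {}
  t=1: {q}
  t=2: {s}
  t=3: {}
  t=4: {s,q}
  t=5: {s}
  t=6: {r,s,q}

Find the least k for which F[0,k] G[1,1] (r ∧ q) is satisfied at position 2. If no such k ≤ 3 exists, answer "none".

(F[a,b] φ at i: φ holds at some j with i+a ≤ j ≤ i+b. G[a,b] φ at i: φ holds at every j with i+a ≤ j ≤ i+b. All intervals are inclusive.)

Scan j = 2,3,… for G[1,1] (r ∧ q):
  j=2: fails
  j=3: fails
  j=4: fails
  j=5: holds
First hit at j=5, so smallest k = 5-2 = 3.

3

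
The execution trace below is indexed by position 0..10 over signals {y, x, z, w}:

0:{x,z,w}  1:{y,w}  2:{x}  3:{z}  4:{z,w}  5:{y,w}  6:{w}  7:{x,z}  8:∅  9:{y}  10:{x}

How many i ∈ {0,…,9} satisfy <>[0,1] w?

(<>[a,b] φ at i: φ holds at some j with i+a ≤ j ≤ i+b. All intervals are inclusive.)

6

Evaluate at each i in [0,9]:
  i=0: ✓ (witness j=0)
  i=1: ✓ (witness j=1)
  i=2: ✗ (none in [2,3])
  i=3: ✓ (witness j=4)
  i=4: ✓ (witness j=4)
  i=5: ✓ (witness j=5)
  i=6: ✓ (witness j=6)
  i=7: ✗ (none in [7,8])
  i=8: ✗ (none in [8,9])
  i=9: ✗ (none in [9,10])
Positions where it holds: {0, 1, 3, 4, 5, 6} → 6.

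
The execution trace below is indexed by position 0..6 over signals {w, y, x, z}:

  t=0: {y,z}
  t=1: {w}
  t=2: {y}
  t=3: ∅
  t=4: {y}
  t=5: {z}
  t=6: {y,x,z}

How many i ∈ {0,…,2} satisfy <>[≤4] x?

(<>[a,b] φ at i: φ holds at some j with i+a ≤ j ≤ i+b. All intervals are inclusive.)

1

Evaluate at each i in [0,2]:
  i=0: ✗ (none in [0,4])
  i=1: ✗ (none in [1,5])
  i=2: ✓ (witness j=6)
Positions where it holds: {2} → 1.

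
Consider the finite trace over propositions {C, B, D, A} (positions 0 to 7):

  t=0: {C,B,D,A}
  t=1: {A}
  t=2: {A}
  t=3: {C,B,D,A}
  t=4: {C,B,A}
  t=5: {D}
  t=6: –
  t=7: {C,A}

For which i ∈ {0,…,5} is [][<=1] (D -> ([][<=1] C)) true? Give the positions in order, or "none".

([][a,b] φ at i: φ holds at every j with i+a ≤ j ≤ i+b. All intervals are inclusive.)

1, 2, 3

Evaluate at each i in [0,5]:
  i=0: ✗ (fails at j=0)
  i=1: ✓ (all of [1,2])
  i=2: ✓ (all of [2,3])
  i=3: ✓ (all of [3,4])
  i=4: ✗ (fails at j=5)
  i=5: ✗ (fails at j=5)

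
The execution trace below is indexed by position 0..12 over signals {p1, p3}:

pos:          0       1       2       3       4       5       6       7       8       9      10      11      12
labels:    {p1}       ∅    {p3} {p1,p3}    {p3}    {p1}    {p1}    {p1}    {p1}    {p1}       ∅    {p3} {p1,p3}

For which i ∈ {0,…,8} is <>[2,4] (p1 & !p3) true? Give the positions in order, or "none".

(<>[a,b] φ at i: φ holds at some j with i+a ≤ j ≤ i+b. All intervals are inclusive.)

Evaluate at each i in [0,8]:
  i=0: ✗ (none in [2,4])
  i=1: ✓ (witness j=5)
  i=2: ✓ (witness j=5)
  i=3: ✓ (witness j=5)
  i=4: ✓ (witness j=6)
  i=5: ✓ (witness j=7)
  i=6: ✓ (witness j=8)
  i=7: ✓ (witness j=9)
  i=8: ✗ (none in [10,12])

1, 2, 3, 4, 5, 6, 7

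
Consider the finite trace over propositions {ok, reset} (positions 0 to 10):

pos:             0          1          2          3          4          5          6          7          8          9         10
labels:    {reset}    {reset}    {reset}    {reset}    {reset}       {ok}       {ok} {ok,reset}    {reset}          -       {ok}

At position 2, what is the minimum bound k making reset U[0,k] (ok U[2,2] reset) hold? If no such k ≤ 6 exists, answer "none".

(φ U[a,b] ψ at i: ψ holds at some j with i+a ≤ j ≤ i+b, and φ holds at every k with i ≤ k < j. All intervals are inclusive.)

3

Need earliest j ≥ 2 with (ok U[2,2] reset), and reset at every k in [2,j-1].
  j=2: rhs fails.
  j=3: rhs fails.
  j=4: rhs fails.
  j=5: rhs holds; lhs holds on [2,4]. k = 3.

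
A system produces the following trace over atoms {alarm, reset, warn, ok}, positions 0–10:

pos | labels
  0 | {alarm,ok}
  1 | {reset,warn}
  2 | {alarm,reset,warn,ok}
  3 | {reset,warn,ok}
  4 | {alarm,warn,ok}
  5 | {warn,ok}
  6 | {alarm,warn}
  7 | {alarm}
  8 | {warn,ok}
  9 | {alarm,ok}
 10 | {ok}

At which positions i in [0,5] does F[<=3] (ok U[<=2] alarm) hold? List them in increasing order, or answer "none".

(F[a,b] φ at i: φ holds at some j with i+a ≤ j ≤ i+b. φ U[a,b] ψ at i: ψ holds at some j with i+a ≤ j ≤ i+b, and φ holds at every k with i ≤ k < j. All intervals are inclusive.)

0, 1, 2, 3, 4, 5

Evaluate at each i in [0,5]:
  i=0: ✓ (witness j=0)
  i=1: ✓ (witness j=2)
  i=2: ✓ (witness j=2)
  i=3: ✓ (witness j=3)
  i=4: ✓ (witness j=4)
  i=5: ✓ (witness j=5)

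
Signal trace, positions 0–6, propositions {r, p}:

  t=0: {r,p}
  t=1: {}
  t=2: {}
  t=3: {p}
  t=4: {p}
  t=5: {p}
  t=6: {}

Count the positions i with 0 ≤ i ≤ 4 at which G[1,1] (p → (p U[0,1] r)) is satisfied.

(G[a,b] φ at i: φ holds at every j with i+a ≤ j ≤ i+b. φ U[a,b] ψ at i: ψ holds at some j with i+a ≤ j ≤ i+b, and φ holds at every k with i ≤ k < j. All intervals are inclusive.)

2

Evaluate at each i in [0,4]:
  i=0: ✓ (all of [1,1])
  i=1: ✓ (all of [2,2])
  i=2: ✗ (fails at j=3)
  i=3: ✗ (fails at j=4)
  i=4: ✗ (fails at j=5)
Positions where it holds: {0, 1} → 2.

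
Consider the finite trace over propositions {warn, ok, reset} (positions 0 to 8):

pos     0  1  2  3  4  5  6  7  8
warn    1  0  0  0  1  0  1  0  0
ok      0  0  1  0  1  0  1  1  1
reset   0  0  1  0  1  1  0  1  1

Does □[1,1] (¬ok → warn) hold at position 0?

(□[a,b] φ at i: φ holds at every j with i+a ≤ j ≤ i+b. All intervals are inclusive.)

Check (¬ok → warn) at every j in [1,1]:
  j=1: antecedent true; consequent false → ✗
Fails at j=1 → formula fails.

False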